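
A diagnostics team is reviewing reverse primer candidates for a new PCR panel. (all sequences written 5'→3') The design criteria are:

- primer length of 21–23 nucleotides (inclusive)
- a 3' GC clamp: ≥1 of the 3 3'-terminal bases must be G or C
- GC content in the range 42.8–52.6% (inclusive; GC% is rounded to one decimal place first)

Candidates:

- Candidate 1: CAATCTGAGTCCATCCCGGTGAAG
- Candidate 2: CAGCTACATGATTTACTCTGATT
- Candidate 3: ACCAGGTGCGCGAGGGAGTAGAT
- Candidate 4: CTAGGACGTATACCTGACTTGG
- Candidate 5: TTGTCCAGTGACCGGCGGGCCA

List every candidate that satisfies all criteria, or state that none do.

Candidate 4 only.

Candidate 1 (24 nt, A=6 T=5 G=6 C=7): length 24, outside 21–23 ✗; 3' end AAG has 1 G/C ✓; GC 13/24 = 54.2%, outside 42.8–52.6% ✗ — fails.
Candidate 2 (23 nt, A=6 T=9 G=3 C=5): length 23 ✓; 3' end ATT has 0 G/C, need ≥1 ✗; GC 8/23 = 34.8%, outside 42.8–52.6% ✗ — fails.
Candidate 3 (23 nt, A=6 T=3 G=10 C=4): length 23 ✓; 3' end GAT has 1 G/C ✓; GC 14/23 = 60.9%, outside 42.8–52.6% ✗ — fails.
Candidate 4 (22 nt, A=5 T=6 G=6 C=5): length 22 ✓; 3' end TGG has 2 G/C ✓; GC 11/22 = 50.0% ✓ — passes.
Candidate 5 (22 nt, A=3 T=4 G=8 C=7): length 22 ✓; 3' end CCA has 2 G/C ✓; GC 15/22 = 68.2%, outside 42.8–52.6% ✗ — fails.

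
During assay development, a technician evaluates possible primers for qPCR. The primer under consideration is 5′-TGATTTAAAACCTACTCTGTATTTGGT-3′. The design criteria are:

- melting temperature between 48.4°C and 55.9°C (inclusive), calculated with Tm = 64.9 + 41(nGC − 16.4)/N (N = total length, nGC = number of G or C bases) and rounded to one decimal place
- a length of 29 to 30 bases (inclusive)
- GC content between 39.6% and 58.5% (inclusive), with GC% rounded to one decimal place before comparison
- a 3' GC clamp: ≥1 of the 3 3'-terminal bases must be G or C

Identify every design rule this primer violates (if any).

Base counts: A=7, T=12, G=4, C=4 (length 27).
Tm: Tm = 64.9 + 41·(8 − 16.4)/27 = 52.1°C ✓
length: length 27, outside 29–30 ✗
GC content: GC 8/27 = 29.6%, outside 39.6–58.5% ✗
GC clamp: 3' end GGT has 2 G/C ✓

Fails: length, GC content.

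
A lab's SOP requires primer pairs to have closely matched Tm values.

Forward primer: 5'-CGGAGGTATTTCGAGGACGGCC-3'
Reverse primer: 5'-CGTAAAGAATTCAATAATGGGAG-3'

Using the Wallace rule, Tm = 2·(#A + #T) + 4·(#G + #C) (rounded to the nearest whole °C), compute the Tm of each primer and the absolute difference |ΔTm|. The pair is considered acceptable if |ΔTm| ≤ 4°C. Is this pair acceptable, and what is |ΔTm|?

|ΔTm| = 10°C; the pair is not acceptable.

Forward: A=4 T=4 G=9 C=5 → Tm = 2·8 + 4·14 = 72°C.
Reverse: A=10 T=5 G=6 C=2 → Tm = 2·15 + 4·8 = 62°C.
|ΔTm| = |72 − 62| = 10°C, > 4°C.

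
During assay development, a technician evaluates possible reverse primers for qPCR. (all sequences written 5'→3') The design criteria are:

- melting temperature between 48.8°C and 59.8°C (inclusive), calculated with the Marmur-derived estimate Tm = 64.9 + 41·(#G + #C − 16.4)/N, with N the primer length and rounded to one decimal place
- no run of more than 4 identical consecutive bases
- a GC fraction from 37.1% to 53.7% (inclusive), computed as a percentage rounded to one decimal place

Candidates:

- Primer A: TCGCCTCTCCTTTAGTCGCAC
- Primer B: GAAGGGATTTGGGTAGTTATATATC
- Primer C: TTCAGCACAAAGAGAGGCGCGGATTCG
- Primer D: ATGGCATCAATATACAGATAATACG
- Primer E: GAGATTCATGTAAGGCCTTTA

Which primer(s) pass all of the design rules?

None of the candidates satisfy all criteria.

Primer A (21 nt, A=2 T=7 G=3 C=9): Tm = 64.9 + 41·(12 − 16.4)/21 = 56.3°C ✓; longest run = 3 ✓; GC 12/21 = 57.1%, outside 37.1–53.7% ✗ — fails.
Primer B (25 nt, A=7 T=9 G=8 C=1): Tm = 64.9 + 41·(9 − 16.4)/25 = 52.8°C ✓; longest run = 3 ✓; GC 9/25 = 36.0%, outside 37.1–53.7% ✗ — fails.
Primer C (27 nt, A=8 T=4 G=9 C=6): Tm = 64.9 + 41·(15 − 16.4)/27 = 62.8°C, outside 48.8–59.8°C ✗; longest run = 3 ✓; GC 15/27 = 55.6%, outside 37.1–53.7% ✗ — fails.
Primer D (25 nt, A=11 T=6 G=4 C=4): Tm = 64.9 + 41·(8 − 16.4)/25 = 51.1°C ✓; longest run = 2 ✓; GC 8/25 = 32.0%, outside 37.1–53.7% ✗ — fails.
Primer E (21 nt, A=6 T=7 G=5 C=3): Tm = 64.9 + 41·(8 − 16.4)/21 = 48.5°C, outside 48.8–59.8°C ✗; longest run = 3 ✓; GC 8/21 = 38.1% ✓ — fails.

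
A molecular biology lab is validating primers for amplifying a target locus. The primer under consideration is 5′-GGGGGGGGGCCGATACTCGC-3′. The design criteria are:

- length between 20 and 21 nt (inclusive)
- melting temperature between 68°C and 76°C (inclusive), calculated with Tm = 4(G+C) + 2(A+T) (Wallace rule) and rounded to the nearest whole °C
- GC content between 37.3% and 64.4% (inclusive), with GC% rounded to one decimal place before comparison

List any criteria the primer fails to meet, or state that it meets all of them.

Fails: GC content.

Base counts: A=2, T=2, G=11, C=5 (length 20).
length: length 20 ✓
Tm: Tm = 2·4 + 4·16 = 72°C ✓
GC content: GC 16/20 = 80.0%, outside 37.3–64.4% ✗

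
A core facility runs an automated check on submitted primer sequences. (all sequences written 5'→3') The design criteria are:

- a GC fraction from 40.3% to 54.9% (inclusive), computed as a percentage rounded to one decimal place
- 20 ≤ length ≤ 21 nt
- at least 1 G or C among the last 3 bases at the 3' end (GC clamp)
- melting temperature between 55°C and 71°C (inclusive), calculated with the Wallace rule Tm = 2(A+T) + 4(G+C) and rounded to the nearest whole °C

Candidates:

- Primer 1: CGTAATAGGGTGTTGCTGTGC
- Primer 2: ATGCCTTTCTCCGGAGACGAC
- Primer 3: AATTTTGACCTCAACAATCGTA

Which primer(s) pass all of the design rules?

Primer 1 only.

Primer 1 (21 nt, A=3 T=7 G=8 C=3): GC 11/21 = 52.4% ✓; length 21 ✓; 3' end TGC has 2 G/C ✓; Tm = 2·10 + 4·11 = 64°C ✓ — passes.
Primer 2 (21 nt, A=4 T=5 G=5 C=7): GC 12/21 = 57.1%, outside 40.3–54.9% ✗; length 21 ✓; 3' end GAC has 2 G/C ✓; Tm = 2·9 + 4·12 = 66°C ✓ — fails.
Primer 3 (22 nt, A=8 T=7 G=2 C=5): GC 7/22 = 31.8%, outside 40.3–54.9% ✗; length 22, outside 20–21 ✗; 3' end GTA has 1 G/C ✓; Tm = 2·15 + 4·7 = 58°C ✓ — fails.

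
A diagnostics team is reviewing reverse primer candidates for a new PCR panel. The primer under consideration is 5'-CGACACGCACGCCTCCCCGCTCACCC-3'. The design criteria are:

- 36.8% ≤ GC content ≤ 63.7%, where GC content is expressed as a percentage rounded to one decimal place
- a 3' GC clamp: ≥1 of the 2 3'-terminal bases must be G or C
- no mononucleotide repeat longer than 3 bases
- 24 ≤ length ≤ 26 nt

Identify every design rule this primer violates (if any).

Fails: GC content, homopolymer run.

Base counts: A=4, T=2, G=4, C=16 (length 26).
GC content: GC 20/26 = 76.9%, outside 36.8–63.7% ✗
GC clamp: 3' end CC has 2 G/C ✓
homopolymer run: longest run = 4, exceeds 3 ✗
length: length 26 ✓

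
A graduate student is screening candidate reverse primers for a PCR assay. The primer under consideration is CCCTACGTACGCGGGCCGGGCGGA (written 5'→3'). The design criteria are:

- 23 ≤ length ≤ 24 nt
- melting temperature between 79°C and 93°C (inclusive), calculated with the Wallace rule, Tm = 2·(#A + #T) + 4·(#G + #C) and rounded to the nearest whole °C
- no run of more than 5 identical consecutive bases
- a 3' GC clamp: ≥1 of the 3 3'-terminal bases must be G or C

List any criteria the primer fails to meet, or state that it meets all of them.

Base counts: A=3, T=2, G=10, C=9 (length 24).
length: length 24 ✓
Tm: Tm = 2·5 + 4·19 = 86°C ✓
homopolymer run: longest run = 3 ✓
GC clamp: 3' end GGA has 2 G/C ✓

Meets all criteria.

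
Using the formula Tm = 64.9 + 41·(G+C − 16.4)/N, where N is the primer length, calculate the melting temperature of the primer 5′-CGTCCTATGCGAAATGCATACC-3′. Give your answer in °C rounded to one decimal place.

Base counts: A=6, T=5, G=4, C=7; G+C = 11, N = 22.
Tm = 64.9 + 41·(11 − 16.4)/22 = 64.9 + -221.40/22 = 54.8°C.

54.8°C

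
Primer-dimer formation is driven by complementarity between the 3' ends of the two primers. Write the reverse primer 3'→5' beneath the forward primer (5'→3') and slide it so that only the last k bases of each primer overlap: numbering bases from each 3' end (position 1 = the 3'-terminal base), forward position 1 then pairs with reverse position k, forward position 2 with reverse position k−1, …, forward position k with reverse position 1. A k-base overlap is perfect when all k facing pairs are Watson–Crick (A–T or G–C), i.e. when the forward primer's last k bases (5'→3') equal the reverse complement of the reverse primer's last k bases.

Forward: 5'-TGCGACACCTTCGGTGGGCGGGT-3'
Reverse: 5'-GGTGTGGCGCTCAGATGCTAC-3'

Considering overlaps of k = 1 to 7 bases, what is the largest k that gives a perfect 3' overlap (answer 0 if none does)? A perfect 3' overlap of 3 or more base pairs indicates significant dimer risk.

Longest perfect overlap: 2 complementary base pairs; below the dimer-risk threshold (threshold 3).

Last 7 bases (5'→3') — forward …GGCGGGT, reverse …ATGCTAC.
Reverse complement of the reverse primer's last 7 bases: GTAGCAT; its first k bases are the reverse complement of the reverse primer's last k bases, so a perfect k-base overlap needs the forward primer's last k bases to equal them.
Comparing (forward last k vs required): k=1: T vs G ✗; k=2: GT vs GT ✓; k=3: GGT vs GTA ✗; k=4: GGGT vs GTAG ✗; k=5: CGGGT vs GTAGC ✗; k=6: GCGGGT vs GTAGCA ✗; k=7: GGCGGGT vs GTAGCAT ✗.
Only k = 2 is perfect, so the longest perfect 3' overlap is 2.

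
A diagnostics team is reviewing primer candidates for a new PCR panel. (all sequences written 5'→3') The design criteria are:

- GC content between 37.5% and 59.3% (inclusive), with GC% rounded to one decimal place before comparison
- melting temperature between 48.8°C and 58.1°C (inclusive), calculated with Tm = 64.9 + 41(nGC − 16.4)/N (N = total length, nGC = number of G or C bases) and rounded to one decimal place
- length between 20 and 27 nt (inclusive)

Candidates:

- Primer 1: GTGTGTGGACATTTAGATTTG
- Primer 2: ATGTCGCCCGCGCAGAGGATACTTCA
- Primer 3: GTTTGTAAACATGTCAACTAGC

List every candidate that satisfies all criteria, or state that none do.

Primer 1 (21 nt, A=4 T=9 G=7 C=1): GC 8/21 = 38.1% ✓; Tm = 64.9 + 41·(8 − 16.4)/21 = 48.5°C, outside 48.8–58.1°C ✗; length 21 ✓ — fails.
Primer 2 (26 nt, A=6 T=5 G=7 C=8): GC 15/26 = 57.7% ✓; Tm = 64.9 + 41·(15 − 16.4)/26 = 62.7°C, outside 48.8–58.1°C ✗; length 26 ✓ — fails.
Primer 3 (22 nt, A=7 T=7 G=4 C=4): GC 8/22 = 36.4%, outside 37.5–59.3% ✗; Tm = 64.9 + 41·(8 − 16.4)/22 = 49.2°C ✓; length 22 ✓ — fails.

None of the candidates satisfy all criteria.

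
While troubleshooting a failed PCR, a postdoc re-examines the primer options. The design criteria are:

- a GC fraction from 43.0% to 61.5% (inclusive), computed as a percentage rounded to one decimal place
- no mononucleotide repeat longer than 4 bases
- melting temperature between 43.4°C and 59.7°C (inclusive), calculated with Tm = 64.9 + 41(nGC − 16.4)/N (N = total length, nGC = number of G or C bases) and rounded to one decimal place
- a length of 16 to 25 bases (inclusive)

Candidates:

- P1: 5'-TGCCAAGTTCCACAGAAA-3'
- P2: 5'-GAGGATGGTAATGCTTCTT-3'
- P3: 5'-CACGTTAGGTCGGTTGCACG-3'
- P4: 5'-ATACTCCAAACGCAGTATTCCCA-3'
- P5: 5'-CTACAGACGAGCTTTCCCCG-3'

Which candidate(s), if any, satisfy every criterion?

P1, P3, P4 and P5.

P1 (18 nt, A=7 T=3 G=3 C=5): GC 8/18 = 44.4% ✓; longest run = 3 ✓; Tm = 64.9 + 41·(8 − 16.4)/18 = 45.8°C ✓; length 18 ✓ — passes.
P2 (19 nt, A=4 T=7 G=6 C=2): GC 8/19 = 42.1%, outside 43.0–61.5% ✗; longest run = 2 ✓; Tm = 64.9 + 41·(8 − 16.4)/19 = 46.8°C ✓; length 19 ✓ — fails.
P3 (20 nt, A=3 T=5 G=7 C=5): GC 12/20 = 60.0% ✓; longest run = 2 ✓; Tm = 64.9 + 41·(12 − 16.4)/20 = 55.9°C ✓; length 20 ✓ — passes.
P4 (23 nt, A=8 T=5 G=2 C=8): GC 10/23 = 43.5% ✓; longest run = 3 ✓; Tm = 64.9 + 41·(10 − 16.4)/23 = 53.5°C ✓; length 23 ✓ — passes.
P5 (20 nt, A=4 T=4 G=4 C=8): GC 12/20 = 60.0% ✓; longest run = 4 ✓; Tm = 64.9 + 41·(12 − 16.4)/20 = 55.9°C ✓; length 20 ✓ — passes.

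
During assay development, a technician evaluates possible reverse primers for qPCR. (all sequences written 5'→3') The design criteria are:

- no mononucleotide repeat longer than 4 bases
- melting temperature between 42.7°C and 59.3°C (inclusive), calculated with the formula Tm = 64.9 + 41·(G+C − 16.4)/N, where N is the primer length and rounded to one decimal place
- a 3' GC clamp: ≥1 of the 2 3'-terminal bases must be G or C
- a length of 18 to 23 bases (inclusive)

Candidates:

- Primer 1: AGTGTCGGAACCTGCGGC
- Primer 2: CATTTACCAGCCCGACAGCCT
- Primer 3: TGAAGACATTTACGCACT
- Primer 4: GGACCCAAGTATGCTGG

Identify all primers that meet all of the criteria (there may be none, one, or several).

Primer 1, Primer 2 and Primer 3.

Primer 1 (18 nt, A=3 T=3 G=7 C=5): longest run = 2 ✓; Tm = 64.9 + 41·(12 − 16.4)/18 = 54.9°C ✓; 3' end GC has 2 G/C ✓; length 18 ✓ — passes.
Primer 2 (21 nt, A=5 T=4 G=3 C=9): longest run = 3 ✓; Tm = 64.9 + 41·(12 − 16.4)/21 = 56.3°C ✓; 3' end CT has 1 G/C ✓; length 21 ✓ — passes.
Primer 3 (18 nt, A=6 T=5 G=3 C=4): longest run = 3 ✓; Tm = 64.9 + 41·(7 − 16.4)/18 = 43.5°C ✓; 3' end CT has 1 G/C ✓; length 18 ✓ — passes.
Primer 4 (17 nt, A=4 T=3 G=6 C=4): longest run = 3 ✓; Tm = 64.9 + 41·(10 − 16.4)/17 = 49.5°C ✓; 3' end GG has 2 G/C ✓; length 17, outside 18–23 ✗ — fails.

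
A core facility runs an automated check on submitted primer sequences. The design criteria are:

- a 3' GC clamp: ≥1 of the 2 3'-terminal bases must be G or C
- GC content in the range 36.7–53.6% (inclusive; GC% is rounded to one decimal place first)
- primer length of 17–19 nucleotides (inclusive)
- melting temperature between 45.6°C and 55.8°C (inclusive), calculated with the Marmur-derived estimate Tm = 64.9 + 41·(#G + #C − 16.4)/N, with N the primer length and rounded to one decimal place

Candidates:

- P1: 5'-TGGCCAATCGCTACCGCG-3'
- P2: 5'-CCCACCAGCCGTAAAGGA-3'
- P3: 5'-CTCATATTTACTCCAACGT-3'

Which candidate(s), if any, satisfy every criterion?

None of the candidates satisfy all criteria.

P1 (18 nt, A=3 T=3 G=5 C=7): 3' end CG has 2 G/C ✓; GC 12/18 = 66.7%, outside 36.7–53.6% ✗; length 18 ✓; Tm = 64.9 + 41·(12 − 16.4)/18 = 54.9°C ✓ — fails.
P2 (18 nt, A=6 T=1 G=4 C=7): 3' end GA has 1 G/C ✓; GC 11/18 = 61.1%, outside 36.7–53.6% ✗; length 18 ✓; Tm = 64.9 + 41·(11 − 16.4)/18 = 52.6°C ✓ — fails.
P3 (19 nt, A=5 T=7 G=1 C=6): 3' end GT has 1 G/C ✓; GC 7/19 = 36.8% ✓; length 19 ✓; Tm = 64.9 + 41·(7 − 16.4)/19 = 44.6°C, outside 45.6–55.8°C ✗ — fails.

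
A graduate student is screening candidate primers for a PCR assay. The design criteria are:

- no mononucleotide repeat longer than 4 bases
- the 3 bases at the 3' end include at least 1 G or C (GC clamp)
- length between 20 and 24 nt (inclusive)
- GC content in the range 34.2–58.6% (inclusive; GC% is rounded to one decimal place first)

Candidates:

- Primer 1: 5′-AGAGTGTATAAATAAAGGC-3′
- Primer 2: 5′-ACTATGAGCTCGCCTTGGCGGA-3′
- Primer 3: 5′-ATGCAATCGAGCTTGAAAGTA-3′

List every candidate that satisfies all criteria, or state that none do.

Primer 1 (19 nt, A=9 T=4 G=5 C=1): longest run = 3 ✓; 3' end GGC has 3 G/C ✓; length 19, outside 20–24 ✗; GC 6/19 = 31.6%, outside 34.2–58.6% ✗ — fails.
Primer 2 (22 nt, A=4 T=5 G=7 C=6): longest run = 2 ✓; 3' end GGA has 2 G/C ✓; length 22 ✓; GC 13/22 = 59.1%, outside 34.2–58.6% ✗ — fails.
Primer 3 (21 nt, A=8 T=5 G=5 C=3): longest run = 3 ✓; 3' end GTA has 1 G/C ✓; length 21 ✓; GC 8/21 = 38.1% ✓ — passes.

Primer 3 only.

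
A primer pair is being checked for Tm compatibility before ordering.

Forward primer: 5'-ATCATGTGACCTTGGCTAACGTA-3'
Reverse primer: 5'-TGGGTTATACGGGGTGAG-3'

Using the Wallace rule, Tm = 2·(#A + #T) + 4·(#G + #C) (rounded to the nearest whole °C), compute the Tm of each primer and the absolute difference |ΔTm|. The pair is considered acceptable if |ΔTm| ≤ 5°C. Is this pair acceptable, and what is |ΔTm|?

|ΔTm| = 10°C; the pair is not acceptable.

Forward: A=6 T=7 G=5 C=5 → Tm = 2·13 + 4·10 = 66°C.
Reverse: A=3 T=5 G=9 C=1 → Tm = 2·8 + 4·10 = 56°C.
|ΔTm| = |66 − 56| = 10°C, > 5°C.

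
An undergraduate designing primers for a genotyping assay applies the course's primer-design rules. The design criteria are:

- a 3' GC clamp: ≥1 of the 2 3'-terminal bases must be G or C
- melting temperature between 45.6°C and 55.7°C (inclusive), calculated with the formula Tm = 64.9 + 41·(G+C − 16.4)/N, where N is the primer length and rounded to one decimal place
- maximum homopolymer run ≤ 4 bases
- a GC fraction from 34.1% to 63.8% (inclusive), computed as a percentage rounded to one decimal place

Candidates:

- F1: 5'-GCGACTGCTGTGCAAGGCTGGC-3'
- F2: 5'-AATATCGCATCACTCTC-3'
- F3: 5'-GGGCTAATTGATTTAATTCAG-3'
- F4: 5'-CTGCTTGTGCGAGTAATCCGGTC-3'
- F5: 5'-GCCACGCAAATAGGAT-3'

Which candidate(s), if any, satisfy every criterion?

None of the candidates satisfy all criteria.

F1 (22 nt, A=3 T=4 G=9 C=6): 3' end GC has 2 G/C ✓; Tm = 64.9 + 41·(15 − 16.4)/22 = 62.3°C, outside 45.6–55.7°C ✗; longest run = 2 ✓; GC 15/22 = 68.2%, outside 34.1–63.8% ✗ — fails.
F2 (17 nt, A=5 T=5 G=1 C=6): 3' end TC has 1 G/C ✓; Tm = 64.9 + 41·(7 − 16.4)/17 = 42.2°C, outside 45.6–55.7°C ✗; longest run = 2 ✓; GC 7/17 = 41.2% ✓ — fails.
F3 (21 nt, A=6 T=8 G=5 C=2): 3' end AG has 1 G/C ✓; Tm = 64.9 + 41·(7 − 16.4)/21 = 46.5°C ✓; longest run = 3 ✓; GC 7/21 = 33.3%, outside 34.1–63.8% ✗ — fails.
F4 (23 nt, A=3 T=7 G=7 C=6): 3' end TC has 1 G/C ✓; Tm = 64.9 + 41·(13 − 16.4)/23 = 58.8°C, outside 45.6–55.7°C ✗; longest run = 2 ✓; GC 13/23 = 56.5% ✓ — fails.
F5 (16 nt, A=6 T=2 G=4 C=4): 3' end AT has 0 G/C, need ≥1 ✗; Tm = 64.9 + 41·(8 − 16.4)/16 = 43.4°C, outside 45.6–55.7°C ✗; longest run = 3 ✓; GC 8/16 = 50.0% ✓ — fails.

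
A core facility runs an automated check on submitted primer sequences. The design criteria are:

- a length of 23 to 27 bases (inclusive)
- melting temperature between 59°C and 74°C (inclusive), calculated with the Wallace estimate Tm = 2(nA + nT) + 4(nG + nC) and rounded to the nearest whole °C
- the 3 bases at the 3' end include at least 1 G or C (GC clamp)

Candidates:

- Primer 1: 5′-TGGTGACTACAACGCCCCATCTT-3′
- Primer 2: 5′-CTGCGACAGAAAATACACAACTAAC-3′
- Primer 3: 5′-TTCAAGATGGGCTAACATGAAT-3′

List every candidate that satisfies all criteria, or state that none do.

Primer 1 (23 nt, A=5 T=6 G=4 C=8): length 23 ✓; Tm = 2·11 + 4·12 = 70°C ✓; 3' end CTT has 1 G/C ✓ — passes.
Primer 2 (25 nt, A=12 T=3 G=3 C=7): length 25 ✓; Tm = 2·15 + 4·10 = 70°C ✓; 3' end AAC has 1 G/C ✓ — passes.
Primer 3 (22 nt, A=8 T=6 G=5 C=3): length 22, outside 23–27 ✗; Tm = 2·14 + 4·8 = 60°C ✓; 3' end AAT has 0 G/C, need ≥1 ✗ — fails.

Primer 1 and Primer 2.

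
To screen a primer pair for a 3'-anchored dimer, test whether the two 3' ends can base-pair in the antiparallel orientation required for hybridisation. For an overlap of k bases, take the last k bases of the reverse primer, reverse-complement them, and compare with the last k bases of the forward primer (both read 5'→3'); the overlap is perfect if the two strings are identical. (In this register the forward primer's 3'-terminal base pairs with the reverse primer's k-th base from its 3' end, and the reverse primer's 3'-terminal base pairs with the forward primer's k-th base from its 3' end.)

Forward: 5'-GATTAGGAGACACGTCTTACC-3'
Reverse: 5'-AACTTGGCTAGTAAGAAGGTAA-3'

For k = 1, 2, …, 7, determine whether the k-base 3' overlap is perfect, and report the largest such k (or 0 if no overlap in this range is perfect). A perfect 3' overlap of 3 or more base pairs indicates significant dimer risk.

Longest perfect overlap: 5 complementary base pairs; significant dimer risk (threshold 3).

Last 7 bases (5'→3') — forward …TCTTACC, reverse …AAGGTAA.
Reverse complement of the reverse primer's last 7 bases: TTACCTT; its first k bases are the reverse complement of the reverse primer's last k bases, so a perfect k-base overlap needs the forward primer's last k bases to equal them.
Comparing (forward last k vs required): k=1: C vs T ✗; k=2: CC vs TT ✗; k=3: ACC vs TTA ✗; k=4: TACC vs TTAC ✗; k=5: TTACC vs TTACC ✓; k=6: CTTACC vs TTACCT ✗; k=7: TCTTACC vs TTACCTT ✗.
Only k = 5 is perfect, so the longest perfect 3' overlap is 5.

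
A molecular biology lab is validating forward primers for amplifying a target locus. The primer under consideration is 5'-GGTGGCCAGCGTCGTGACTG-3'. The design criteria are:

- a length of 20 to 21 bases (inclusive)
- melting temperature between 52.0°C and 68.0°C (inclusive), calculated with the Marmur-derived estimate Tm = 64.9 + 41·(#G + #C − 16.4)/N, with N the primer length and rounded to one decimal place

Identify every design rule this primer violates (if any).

Base counts: A=2, T=4, G=9, C=5 (length 20).
length: length 20 ✓
Tm: Tm = 64.9 + 41·(14 − 16.4)/20 = 60.0°C ✓

Meets all criteria.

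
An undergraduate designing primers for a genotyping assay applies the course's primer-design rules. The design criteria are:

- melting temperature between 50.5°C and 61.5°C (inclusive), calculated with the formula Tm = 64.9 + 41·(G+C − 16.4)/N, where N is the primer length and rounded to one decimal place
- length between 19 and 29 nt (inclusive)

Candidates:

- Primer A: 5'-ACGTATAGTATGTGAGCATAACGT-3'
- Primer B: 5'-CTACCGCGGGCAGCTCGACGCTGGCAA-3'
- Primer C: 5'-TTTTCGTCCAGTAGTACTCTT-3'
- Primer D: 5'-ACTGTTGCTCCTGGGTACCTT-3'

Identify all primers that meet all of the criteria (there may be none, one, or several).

Primer A and Primer D.

Primer A (24 nt, A=8 T=7 G=6 C=3): Tm = 64.9 + 41·(9 − 16.4)/24 = 52.3°C ✓; length 24 ✓ — passes.
Primer B (27 nt, A=5 T=3 G=9 C=10): Tm = 64.9 + 41·(19 − 16.4)/27 = 68.8°C, outside 50.5–61.5°C ✗; length 27 ✓ — fails.
Primer C (21 nt, A=3 T=10 G=3 C=5): Tm = 64.9 + 41·(8 − 16.4)/21 = 48.5°C, outside 50.5–61.5°C ✗; length 21 ✓ — fails.
Primer D (21 nt, A=2 T=8 G=5 C=6): Tm = 64.9 + 41·(11 − 16.4)/21 = 54.4°C ✓; length 21 ✓ — passes.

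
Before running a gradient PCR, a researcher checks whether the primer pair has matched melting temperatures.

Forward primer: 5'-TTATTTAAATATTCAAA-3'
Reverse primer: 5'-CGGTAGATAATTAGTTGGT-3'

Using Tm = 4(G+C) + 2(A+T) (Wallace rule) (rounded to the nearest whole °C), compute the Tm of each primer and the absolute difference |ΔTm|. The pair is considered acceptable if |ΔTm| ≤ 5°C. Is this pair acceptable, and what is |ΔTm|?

|ΔTm| = 16°C; the pair is not acceptable.

Forward: A=8 T=8 G=0 C=1 → Tm = 2·16 + 4·1 = 36°C.
Reverse: A=5 T=7 G=6 C=1 → Tm = 2·12 + 4·7 = 52°C.
|ΔTm| = |36 − 52| = 16°C, > 5°C.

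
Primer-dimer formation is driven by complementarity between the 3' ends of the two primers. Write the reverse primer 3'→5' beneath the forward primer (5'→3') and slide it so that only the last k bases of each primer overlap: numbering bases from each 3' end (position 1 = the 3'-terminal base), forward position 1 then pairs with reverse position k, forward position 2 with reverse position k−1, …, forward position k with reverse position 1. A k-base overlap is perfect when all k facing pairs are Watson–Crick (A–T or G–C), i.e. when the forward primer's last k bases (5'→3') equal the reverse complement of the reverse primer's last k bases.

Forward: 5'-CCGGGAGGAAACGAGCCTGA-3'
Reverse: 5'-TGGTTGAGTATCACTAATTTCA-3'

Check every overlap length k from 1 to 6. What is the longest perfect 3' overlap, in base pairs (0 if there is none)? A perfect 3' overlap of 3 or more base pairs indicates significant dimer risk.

Longest perfect overlap: 3 complementary base pairs; significant dimer risk (threshold 3).

Last 6 bases (5'→3') — forward …GCCTGA, reverse …ATTTCA.
Reverse complement of the reverse primer's last 6 bases: TGAAAT; its first k bases are the reverse complement of the reverse primer's last k bases, so a perfect k-base overlap needs the forward primer's last k bases to equal them.
Comparing (forward last k vs required): k=1: A vs T ✗; k=2: GA vs TG ✗; k=3: TGA vs TGA ✓; k=4: CTGA vs TGAA ✗; k=5: CCTGA vs TGAAA ✗; k=6: GCCTGA vs TGAAAT ✗.
Only k = 3 is perfect, so the longest perfect 3' overlap is 3.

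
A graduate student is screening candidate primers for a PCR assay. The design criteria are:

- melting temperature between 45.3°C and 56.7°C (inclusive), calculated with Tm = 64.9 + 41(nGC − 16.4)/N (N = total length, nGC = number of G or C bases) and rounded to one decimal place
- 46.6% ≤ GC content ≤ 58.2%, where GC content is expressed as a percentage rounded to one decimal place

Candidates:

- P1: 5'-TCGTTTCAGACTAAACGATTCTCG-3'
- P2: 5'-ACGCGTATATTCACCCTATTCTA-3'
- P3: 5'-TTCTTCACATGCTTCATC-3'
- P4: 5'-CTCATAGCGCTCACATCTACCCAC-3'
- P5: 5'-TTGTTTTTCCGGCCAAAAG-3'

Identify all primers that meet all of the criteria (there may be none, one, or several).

P1 (24 nt, A=6 T=8 G=4 C=6): Tm = 64.9 + 41·(10 − 16.4)/24 = 54.0°C ✓; GC 10/24 = 41.7%, outside 46.6–58.2% ✗ — fails.
P2 (23 nt, A=6 T=8 G=2 C=7): Tm = 64.9 + 41·(9 − 16.4)/23 = 51.7°C ✓; GC 9/23 = 39.1%, outside 46.6–58.2% ✗ — fails.
P3 (18 nt, A=3 T=8 G=1 C=6): Tm = 64.9 + 41·(7 − 16.4)/18 = 43.5°C, outside 45.3–56.7°C ✗; GC 7/18 = 38.9%, outside 46.6–58.2% ✗ — fails.
P4 (24 nt, A=6 T=5 G=2 C=11): Tm = 64.9 + 41·(13 − 16.4)/24 = 59.1°C, outside 45.3–56.7°C ✗; GC 13/24 = 54.2% ✓ — fails.
P5 (19 nt, A=4 T=7 G=4 C=4): Tm = 64.9 + 41·(8 − 16.4)/19 = 46.8°C ✓; GC 8/19 = 42.1%, outside 46.6–58.2% ✗ — fails.

None of the candidates satisfy all criteria.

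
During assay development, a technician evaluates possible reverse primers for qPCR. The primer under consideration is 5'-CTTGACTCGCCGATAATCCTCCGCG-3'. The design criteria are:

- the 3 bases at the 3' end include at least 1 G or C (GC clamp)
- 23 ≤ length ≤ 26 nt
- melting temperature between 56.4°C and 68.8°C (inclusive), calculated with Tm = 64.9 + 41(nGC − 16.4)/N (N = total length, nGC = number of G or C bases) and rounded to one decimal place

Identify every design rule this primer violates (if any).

Meets all criteria.

Base counts: A=4, T=6, G=5, C=10 (length 25).
GC clamp: 3' end GCG has 3 G/C ✓
length: length 25 ✓
Tm: Tm = 64.9 + 41·(15 − 16.4)/25 = 62.6°C ✓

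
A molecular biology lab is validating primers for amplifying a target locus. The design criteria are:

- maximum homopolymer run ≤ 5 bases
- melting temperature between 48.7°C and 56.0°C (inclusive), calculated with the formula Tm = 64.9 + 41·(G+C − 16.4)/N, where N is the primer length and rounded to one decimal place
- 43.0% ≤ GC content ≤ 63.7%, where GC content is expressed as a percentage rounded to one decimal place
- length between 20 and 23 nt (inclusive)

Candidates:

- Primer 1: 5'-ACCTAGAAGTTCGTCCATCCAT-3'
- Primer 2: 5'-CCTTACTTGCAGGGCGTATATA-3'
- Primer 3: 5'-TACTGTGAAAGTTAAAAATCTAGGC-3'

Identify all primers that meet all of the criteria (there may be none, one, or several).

Primer 1 and Primer 2.

Primer 1 (22 nt, A=6 T=6 G=3 C=7): longest run = 2 ✓; Tm = 64.9 + 41·(10 − 16.4)/22 = 53.0°C ✓; GC 10/22 = 45.5% ✓; length 22 ✓ — passes.
Primer 2 (22 nt, A=5 T=7 G=5 C=5): longest run = 3 ✓; Tm = 64.9 + 41·(10 − 16.4)/22 = 53.0°C ✓; GC 10/22 = 45.5% ✓; length 22 ✓ — passes.
Primer 3 (25 nt, A=10 T=7 G=5 C=3): longest run = 5 ✓; Tm = 64.9 + 41·(8 − 16.4)/25 = 51.1°C ✓; GC 8/25 = 32.0%, outside 43.0–63.7% ✗; length 25, outside 20–23 ✗ — fails.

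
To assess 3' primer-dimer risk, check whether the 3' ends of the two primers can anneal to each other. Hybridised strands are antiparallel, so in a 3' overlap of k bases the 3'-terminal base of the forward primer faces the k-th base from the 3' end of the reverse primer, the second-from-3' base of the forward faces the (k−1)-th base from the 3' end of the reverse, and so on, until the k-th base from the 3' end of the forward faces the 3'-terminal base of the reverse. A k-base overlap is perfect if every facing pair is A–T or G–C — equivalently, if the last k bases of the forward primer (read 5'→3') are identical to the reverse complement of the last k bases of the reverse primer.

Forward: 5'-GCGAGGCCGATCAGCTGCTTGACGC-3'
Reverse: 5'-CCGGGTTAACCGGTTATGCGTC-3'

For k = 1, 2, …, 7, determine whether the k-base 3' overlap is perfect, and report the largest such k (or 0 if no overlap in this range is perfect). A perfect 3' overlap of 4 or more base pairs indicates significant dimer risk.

Last 7 bases (5'→3') — forward …TTGACGC, reverse …ATGCGTC.
Reverse complement of the reverse primer's last 7 bases: GACGCAT; its first k bases are the reverse complement of the reverse primer's last k bases, so a perfect k-base overlap needs the forward primer's last k bases to equal them.
Comparing (forward last k vs required): k=1: C vs G ✗; k=2: GC vs GA ✗; k=3: CGC vs GAC ✗; k=4: ACGC vs GACG ✗; k=5: GACGC vs GACGC ✓; k=6: TGACGC vs GACGCA ✗; k=7: TTGACGC vs GACGCAT ✗.
Only k = 5 is perfect, so the longest perfect 3' overlap is 5.

Longest perfect overlap: 5 complementary base pairs; significant dimer risk (threshold 4).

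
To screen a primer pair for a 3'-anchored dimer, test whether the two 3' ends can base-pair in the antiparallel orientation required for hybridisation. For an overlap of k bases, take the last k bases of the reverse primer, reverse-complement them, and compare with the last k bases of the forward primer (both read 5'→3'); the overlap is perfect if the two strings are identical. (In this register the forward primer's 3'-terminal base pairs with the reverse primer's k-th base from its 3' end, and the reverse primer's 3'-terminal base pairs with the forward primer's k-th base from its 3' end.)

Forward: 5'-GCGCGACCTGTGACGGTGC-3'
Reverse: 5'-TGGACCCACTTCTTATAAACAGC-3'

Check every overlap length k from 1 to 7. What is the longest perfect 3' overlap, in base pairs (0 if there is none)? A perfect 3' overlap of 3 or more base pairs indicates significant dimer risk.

Longest perfect overlap: 2 complementary base pairs; below the dimer-risk threshold (threshold 3).

Last 7 bases (5'→3') — forward …ACGGTGC, reverse …AAACAGC.
Reverse complement of the reverse primer's last 7 bases: GCTGTTT; its first k bases are the reverse complement of the reverse primer's last k bases, so a perfect k-base overlap needs the forward primer's last k bases to equal them.
Comparing (forward last k vs required): k=1: C vs G ✗; k=2: GC vs GC ✓; k=3: TGC vs GCT ✗; k=4: GTGC vs GCTG ✗; k=5: GGTGC vs GCTGT ✗; k=6: CGGTGC vs GCTGTT ✗; k=7: ACGGTGC vs GCTGTTT ✗.
Only k = 2 is perfect, so the longest perfect 3' overlap is 2.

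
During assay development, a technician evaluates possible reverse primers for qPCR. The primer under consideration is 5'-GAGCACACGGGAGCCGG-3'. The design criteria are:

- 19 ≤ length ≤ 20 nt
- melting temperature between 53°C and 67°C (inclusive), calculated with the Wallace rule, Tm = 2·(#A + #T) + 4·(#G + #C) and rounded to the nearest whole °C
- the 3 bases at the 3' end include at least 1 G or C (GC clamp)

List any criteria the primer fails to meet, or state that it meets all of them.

Base counts: A=4, T=0, G=8, C=5 (length 17).
length: length 17, outside 19–20 ✗
Tm: Tm = 2·4 + 4·13 = 60°C ✓
GC clamp: 3' end CGG has 3 G/C ✓

Fails: length.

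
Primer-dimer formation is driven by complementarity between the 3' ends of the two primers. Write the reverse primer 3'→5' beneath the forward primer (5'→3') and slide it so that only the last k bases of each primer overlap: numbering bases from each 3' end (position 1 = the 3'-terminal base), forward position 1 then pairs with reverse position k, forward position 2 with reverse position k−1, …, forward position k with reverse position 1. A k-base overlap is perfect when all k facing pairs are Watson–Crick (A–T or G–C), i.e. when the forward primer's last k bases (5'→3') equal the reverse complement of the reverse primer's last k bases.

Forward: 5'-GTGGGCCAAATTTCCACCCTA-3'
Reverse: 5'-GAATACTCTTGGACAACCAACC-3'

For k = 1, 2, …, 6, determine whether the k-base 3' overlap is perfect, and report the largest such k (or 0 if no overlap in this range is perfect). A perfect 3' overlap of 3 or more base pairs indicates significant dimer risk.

Longest perfect overlap: 0 complementary base pairs; below the dimer-risk threshold (threshold 3).

Last 6 bases (5'→3') — forward …ACCCTA, reverse …CCAACC.
Reverse complement of the reverse primer's last 6 bases: GGTTGG; its first k bases are the reverse complement of the reverse primer's last k bases, so a perfect k-base overlap needs the forward primer's last k bases to equal them.
Comparing (forward last k vs required): k=1: A vs G ✗; k=2: TA vs GG ✗; k=3: CTA vs GGT ✗; k=4: CCTA vs GGTT ✗; k=5: CCCTA vs GGTTG ✗; k=6: ACCCTA vs GGTTGG ✗.
No overlap length from 1 to 6 is perfect, so the longest perfect 3' overlap is 0.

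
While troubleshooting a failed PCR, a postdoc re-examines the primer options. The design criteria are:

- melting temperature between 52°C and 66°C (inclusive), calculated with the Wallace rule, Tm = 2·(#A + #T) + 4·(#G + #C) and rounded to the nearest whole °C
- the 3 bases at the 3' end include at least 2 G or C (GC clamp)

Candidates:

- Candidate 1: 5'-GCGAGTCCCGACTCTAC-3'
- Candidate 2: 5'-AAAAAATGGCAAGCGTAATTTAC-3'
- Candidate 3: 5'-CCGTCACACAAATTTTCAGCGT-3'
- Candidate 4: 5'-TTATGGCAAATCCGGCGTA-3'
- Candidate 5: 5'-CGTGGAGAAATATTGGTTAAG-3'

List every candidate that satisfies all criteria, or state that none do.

Candidate 1 (17 nt, A=3 T=3 G=4 C=7): Tm = 2·6 + 4·11 = 56°C ✓; 3' end TAC has 1 G/C, need ≥2 ✗ — fails.
Candidate 2 (23 nt, A=11 T=5 G=4 C=3): Tm = 2·16 + 4·7 = 60°C ✓; 3' end TAC has 1 G/C, need ≥2 ✗ — fails.
Candidate 3 (22 nt, A=6 T=6 G=3 C=7): Tm = 2·12 + 4·10 = 64°C ✓; 3' end CGT has 2 G/C ✓ — passes.
Candidate 4 (19 nt, A=5 T=5 G=5 C=4): Tm = 2·10 + 4·9 = 56°C ✓; 3' end GTA has 1 G/C, need ≥2 ✗ — fails.
Candidate 5 (21 nt, A=7 T=6 G=7 C=1): Tm = 2·13 + 4·8 = 58°C ✓; 3' end AAG has 1 G/C, need ≥2 ✗ — fails.

Candidate 3 only.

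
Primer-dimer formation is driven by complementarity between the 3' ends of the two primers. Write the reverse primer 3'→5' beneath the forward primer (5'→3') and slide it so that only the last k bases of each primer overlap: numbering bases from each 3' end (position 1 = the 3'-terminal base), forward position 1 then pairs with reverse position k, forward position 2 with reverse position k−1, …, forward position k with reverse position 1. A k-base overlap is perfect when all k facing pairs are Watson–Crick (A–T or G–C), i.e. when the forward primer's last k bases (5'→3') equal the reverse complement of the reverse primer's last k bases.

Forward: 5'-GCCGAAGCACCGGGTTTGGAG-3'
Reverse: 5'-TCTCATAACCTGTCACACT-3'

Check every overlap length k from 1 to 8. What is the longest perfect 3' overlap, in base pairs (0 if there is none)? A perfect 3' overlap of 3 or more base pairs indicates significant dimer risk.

Longest perfect overlap: 2 complementary base pairs; below the dimer-risk threshold (threshold 3).

Last 8 bases (5'→3') — forward …GTTTGGAG, reverse …GTCACACT.
Reverse complement of the reverse primer's last 8 bases: AGTGTGAC; its first k bases are the reverse complement of the reverse primer's last k bases, so a perfect k-base overlap needs the forward primer's last k bases to equal them.
Comparing (forward last k vs required): k=1: G vs A ✗; k=2: AG vs AG ✓; k=3: GAG vs AGT ✗; k=4: GGAG vs AGTG ✗; k=5: TGGAG vs AGTGT ✗; k=6: TTGGAG vs AGTGTG ✗; k=7: TTTGGAG vs AGTGTGA ✗; k=8: GTTTGGAG vs AGTGTGAC ✗.
Only k = 2 is perfect, so the longest perfect 3' overlap is 2.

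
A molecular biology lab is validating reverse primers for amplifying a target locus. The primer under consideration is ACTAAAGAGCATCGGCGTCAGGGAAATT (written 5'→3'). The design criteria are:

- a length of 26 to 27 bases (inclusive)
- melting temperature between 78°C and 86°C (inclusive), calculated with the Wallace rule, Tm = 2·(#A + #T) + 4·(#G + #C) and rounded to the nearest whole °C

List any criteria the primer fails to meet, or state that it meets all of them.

Base counts: A=10, T=5, G=8, C=5 (length 28).
length: length 28, outside 26–27 ✗
Tm: Tm = 2·15 + 4·13 = 82°C ✓

Fails: length.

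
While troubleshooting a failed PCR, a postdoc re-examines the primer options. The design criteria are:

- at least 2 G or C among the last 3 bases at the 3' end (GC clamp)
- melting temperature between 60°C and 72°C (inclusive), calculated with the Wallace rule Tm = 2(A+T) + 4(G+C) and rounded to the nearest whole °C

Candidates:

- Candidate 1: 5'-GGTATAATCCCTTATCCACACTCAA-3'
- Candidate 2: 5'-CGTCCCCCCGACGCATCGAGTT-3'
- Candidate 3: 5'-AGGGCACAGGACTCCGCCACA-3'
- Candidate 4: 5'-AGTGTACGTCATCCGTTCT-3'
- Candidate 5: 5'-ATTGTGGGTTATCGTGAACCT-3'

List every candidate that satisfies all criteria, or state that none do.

Candidate 1 (25 nt, A=8 T=7 G=2 C=8): 3' end CAA has 1 G/C, need ≥2 ✗; Tm = 2·15 + 4·10 = 70°C ✓ — fails.
Candidate 2 (22 nt, A=3 T=4 G=5 C=10): 3' end GTT has 1 G/C, need ≥2 ✗; Tm = 2·7 + 4·15 = 74°C, outside 60–72°C ✗ — fails.
Candidate 3 (21 nt, A=6 T=1 G=6 C=8): 3' end ACA has 1 G/C, need ≥2 ✗; Tm = 2·7 + 4·14 = 70°C ✓ — fails.
Candidate 4 (19 nt, A=3 T=7 G=4 C=5): 3' end TCT has 1 G/C, need ≥2 ✗; Tm = 2·10 + 4·9 = 56°C, outside 60–72°C ✗ — fails.
Candidate 5 (21 nt, A=4 T=8 G=6 C=3): 3' end CCT has 2 G/C ✓; Tm = 2·12 + 4·9 = 60°C ✓ — passes.

Candidate 5 only.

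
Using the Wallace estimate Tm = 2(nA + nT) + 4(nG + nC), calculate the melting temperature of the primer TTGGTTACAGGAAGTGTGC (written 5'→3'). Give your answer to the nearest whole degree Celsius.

Base counts: A=4, T=6, G=7, C=2 (length 19).
Tm = 2·(4+6) + 4·(7+2) = 2·10 + 4·9 = 20 + 36 = 56°C.

56°C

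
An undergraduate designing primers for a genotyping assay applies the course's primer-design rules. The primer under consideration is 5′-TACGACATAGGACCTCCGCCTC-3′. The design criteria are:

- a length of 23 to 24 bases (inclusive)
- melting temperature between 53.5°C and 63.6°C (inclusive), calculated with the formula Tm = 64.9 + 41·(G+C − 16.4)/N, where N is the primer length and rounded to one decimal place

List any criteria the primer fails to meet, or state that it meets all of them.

Fails: length.

Base counts: A=5, T=4, G=4, C=9 (length 22).
length: length 22, outside 23–24 ✗
Tm: Tm = 64.9 + 41·(13 − 16.4)/22 = 58.6°C ✓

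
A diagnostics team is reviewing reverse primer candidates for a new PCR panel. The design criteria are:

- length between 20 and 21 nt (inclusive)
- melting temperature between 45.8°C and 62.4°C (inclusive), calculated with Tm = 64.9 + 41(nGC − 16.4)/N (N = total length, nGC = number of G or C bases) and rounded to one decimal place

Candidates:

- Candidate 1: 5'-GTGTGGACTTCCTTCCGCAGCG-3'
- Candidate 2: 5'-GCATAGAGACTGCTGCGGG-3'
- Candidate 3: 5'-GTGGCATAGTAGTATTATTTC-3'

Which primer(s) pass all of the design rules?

Candidate 1 (22 nt, A=2 T=6 G=7 C=7): length 22, outside 20–21 ✗; Tm = 64.9 + 41·(14 − 16.4)/22 = 60.4°C ✓ — fails.
Candidate 2 (19 nt, A=4 T=3 G=8 C=4): length 19, outside 20–21 ✗; Tm = 64.9 + 41·(12 − 16.4)/19 = 55.4°C ✓ — fails.
Candidate 3 (21 nt, A=5 T=9 G=5 C=2): length 21 ✓; Tm = 64.9 + 41·(7 − 16.4)/21 = 46.5°C ✓ — passes.

Candidate 3 only.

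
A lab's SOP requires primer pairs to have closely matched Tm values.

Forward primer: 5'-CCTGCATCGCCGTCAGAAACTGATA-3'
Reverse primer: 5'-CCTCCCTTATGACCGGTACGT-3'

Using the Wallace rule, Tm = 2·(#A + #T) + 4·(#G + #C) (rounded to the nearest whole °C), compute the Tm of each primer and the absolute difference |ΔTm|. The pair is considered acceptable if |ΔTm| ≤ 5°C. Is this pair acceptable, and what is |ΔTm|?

Forward: A=7 T=5 G=5 C=8 → Tm = 2·12 + 4·13 = 76°C.
Reverse: A=3 T=6 G=4 C=8 → Tm = 2·9 + 4·12 = 66°C.
|ΔTm| = |76 − 66| = 10°C, > 5°C.

|ΔTm| = 10°C; the pair is not acceptable.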